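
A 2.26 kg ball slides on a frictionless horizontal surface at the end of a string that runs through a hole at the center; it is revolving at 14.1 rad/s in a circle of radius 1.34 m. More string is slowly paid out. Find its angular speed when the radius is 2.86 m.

No torque about the axis ⇒ m r₁² ω₁ = m r₂² ω₂.
ω₂ = ω₁ (r₁/r₂)² = (14.1)(1.34/2.86)² = 3.095 rad/s.

ω₂ ≈ 3.10 rad/s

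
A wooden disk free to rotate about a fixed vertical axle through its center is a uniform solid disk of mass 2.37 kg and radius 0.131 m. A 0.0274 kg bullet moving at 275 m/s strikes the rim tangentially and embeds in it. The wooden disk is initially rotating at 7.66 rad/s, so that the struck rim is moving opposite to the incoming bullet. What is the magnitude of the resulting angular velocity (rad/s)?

|ω_f| ≈ 40.0 rad/s

About the axle the impulsive forces during the collision are internal, so angular momentum about that axis is conserved.
I_p = ½(2.37)(0.131)² = 0.02034 kg·m². Taking the sense of the bullet's angular momentum as positive, L_{bullet} = m v R = (0.0274)(275)(0.131) = 0.9871 kg·m²/s.
L_i = −I_p ω_p + m v R = −(0.02034)(7.66) + 0.9871 = 0.8313 kg·m²/s.
After sticking, I_f = I_p + m R² = 0.02034 + (0.0274)(0.131)² = 0.02081 kg·m².
ω_f = L_i / I_f = 0.8313 / 0.02081 = 39.96 rad/s.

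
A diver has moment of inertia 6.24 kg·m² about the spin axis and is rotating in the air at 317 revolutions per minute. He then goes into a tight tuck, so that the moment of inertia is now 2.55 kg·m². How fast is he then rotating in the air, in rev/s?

Angular momentum about the spin axis is conserved since the torque about it is zero.
ω₂ = I₁ω₁ / I₂ = (6.240)(317 rpm) / (2.550) = 775.7 rpm = 12.93 rev/s.

ω₂ ≈ 12.9 rev/s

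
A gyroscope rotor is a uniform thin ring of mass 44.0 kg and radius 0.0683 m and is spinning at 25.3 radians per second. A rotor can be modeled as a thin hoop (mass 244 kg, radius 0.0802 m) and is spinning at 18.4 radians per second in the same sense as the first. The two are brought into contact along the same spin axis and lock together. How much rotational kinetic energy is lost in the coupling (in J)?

No external torque acts about the common axis, so total angular momentum is conserved.
Moments of inertia: I_A = (44.0)(0.0683)² = 0.2053 kg·m²; I_B = (244)(0.0802)² = 1.569 kg·m².
Taking A's sense as positive: L = (0.2053)(25.3) + (1.569)(18.4) = 34.07 kg·m²·rad/s.
Combined I = 0.2053 + 1.569 = 1.775 kg·m².
ω_f = L / I = 34.07 / 1.775 = 19.20 rad/s.
KE_i = ½ΣIω² = 331.4 J; KE_f = ½(1.775)(19.20)² = 327.0 J.

ΔKE lost ≈ 4.32 J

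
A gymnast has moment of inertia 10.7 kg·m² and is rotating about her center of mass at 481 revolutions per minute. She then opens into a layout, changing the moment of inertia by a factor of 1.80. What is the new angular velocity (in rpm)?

ω₂ ≈ 267 rpm

No external torque acts about the spin axis, so angular momentum is conserved.
I₂ = 1.80 × 10.7 = 19.26 kg·m².
ω₂ = I₁ω₁ / I₂ = (10.70)(481 rpm) / (19.26) = 267.2 rpm.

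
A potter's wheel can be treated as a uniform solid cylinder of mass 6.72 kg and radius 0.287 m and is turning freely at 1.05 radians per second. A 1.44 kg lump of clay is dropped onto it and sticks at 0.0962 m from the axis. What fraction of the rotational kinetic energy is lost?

fraction ≈ 0.0459

The added mass arrives with no angular momentum about the axis, and any external torque about the axis is negligible, so the system's angular momentum is conserved.
I_p = ½(6.72)(0.287)² = 0.2768 kg·m².
Added inertia Σmr² = (1.44)(0.0962)² = 0.01333 kg·m²; I_f = 0.2768 + 0.01333 = 0.2901 kg·m².
ω_f = I_p ω_i / I_f = (0.2768)(1.05) / 0.2901 = 1.002 rad/s.
KE_i = ½(0.2768)(1.050 rad/s)² = 0.1526 J; KE_f = ½(0.2901)(1.002)² = 0.1456 J.
Fraction lost = 0.04594.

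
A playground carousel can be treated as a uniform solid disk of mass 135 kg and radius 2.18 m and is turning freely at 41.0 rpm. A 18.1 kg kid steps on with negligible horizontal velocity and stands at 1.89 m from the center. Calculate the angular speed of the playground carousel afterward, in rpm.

No external torque acts about the center; L_before = L_after.
I_p = ½(135)(2.18)² = 320.8 kg·m².
Added inertia Σmr² = (18.1)(1.89)² = 64.66 kg·m²; I_f = 320.8 + 64.66 = 385.4 kg·m².
ω_f = I_p ω_i / I_f = (320.8)(41.0) / 385.4 = 34.12 rpm.

ω_f ≈ 34.1 rpm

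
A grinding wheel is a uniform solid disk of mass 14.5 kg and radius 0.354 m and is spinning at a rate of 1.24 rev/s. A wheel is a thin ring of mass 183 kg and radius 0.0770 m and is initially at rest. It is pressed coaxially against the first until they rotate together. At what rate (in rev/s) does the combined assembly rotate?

|ω_f| ≈ 0.565 rev/s

No external torque acts about the common axis, so total angular momentum is conserved.
Moments of inertia: I_A = ½(14.5)(0.354)² = 0.9085 kg·m²; I_B = (183)(0.0770)² = 1.085 kg·m².
Taking A's sense as positive: L = (0.9085)(1.24) = 1.127 kg·m²·rev/s.
Combined I = 0.9085 + 1.085 = 1.994 kg·m².
ω_f = L / I = 1.127 / 1.994 = 0.5651 rev/s.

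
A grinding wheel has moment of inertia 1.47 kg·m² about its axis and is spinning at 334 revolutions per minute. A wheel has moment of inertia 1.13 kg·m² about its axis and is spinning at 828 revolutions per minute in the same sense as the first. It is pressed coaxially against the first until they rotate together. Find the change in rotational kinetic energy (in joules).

The coupling torques are internal; angular momentum about the shared axis is conserved.
Taking A's sense as positive: L = (1.470)(334) + (1.130)(828) = 1427 kg·m²·rpm.
Combined I = 1.470 + 1.130 = 2.600 kg·m².
ω_f = L / I = 1427 / 2.600 = 548.7 rpm.
KE_i = ½ΣIω² = 5147 J; KE_f = ½(2.600)(57.46)² = 4292 J.

ΔKE ≈ -855 J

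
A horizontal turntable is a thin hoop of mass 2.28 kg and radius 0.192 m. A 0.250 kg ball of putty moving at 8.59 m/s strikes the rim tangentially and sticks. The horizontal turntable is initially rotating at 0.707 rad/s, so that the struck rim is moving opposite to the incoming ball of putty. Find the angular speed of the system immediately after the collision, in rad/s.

|ω_f| ≈ 3.78 rad/s

About the axle the impulsive forces during the collision are internal, so angular momentum about that axis is conserved.
I_p = (2.28)(0.192)² = 0.08405 kg·m². Taking the sense of the ball of putty's angular momentum as positive, L_{ball} = m v R = (0.250)(8.59)(0.192) = 0.4123 kg·m²/s.
L_i = −I_p ω_p + m v R = −(0.08405)(0.707) + 0.4123 = 0.3529 kg·m²/s.
After sticking, I_f = I_p + m R² = 0.08405 + (0.250)(0.192)² = 0.09327 kg·m².
ω_f = L_i / I_f = 0.3529 / 0.09327 = 3.784 rad/s.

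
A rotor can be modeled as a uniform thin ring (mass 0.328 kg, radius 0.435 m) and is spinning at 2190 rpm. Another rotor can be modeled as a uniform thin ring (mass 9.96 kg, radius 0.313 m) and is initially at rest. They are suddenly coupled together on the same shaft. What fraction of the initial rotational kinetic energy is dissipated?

fraction ≈ 0.940

The coupling torques are internal; angular momentum about the shared axis is conserved.
Moments of inertia: I_A = (0.328)(0.435)² = 0.06207 kg·m²; I_B = (9.96)(0.313)² = 0.9758 kg·m².
Taking A's sense as positive: L = (0.06207)(2190) = 135.9 kg·m²·rpm.
Combined I = 0.06207 + 0.9758 = 1.038 kg·m².
ω_f = L / I = 135.9 / 1.038 = 131.0 rpm.
KE_i = ½ΣIω² = 1632 J; KE_f = ½(1.038)(13.72)² = 97.61 J.
Fraction dissipated = (KE_i − KE_f)/KE_i = 0.9402.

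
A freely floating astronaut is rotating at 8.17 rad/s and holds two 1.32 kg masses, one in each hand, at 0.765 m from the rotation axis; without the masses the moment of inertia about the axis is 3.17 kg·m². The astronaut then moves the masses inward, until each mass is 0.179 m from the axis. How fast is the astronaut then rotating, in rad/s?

No external torque acts about the spin axis, so angular momentum is conserved.
I₁ = 3.17 + 2(1.32)(0.765)² = 4.715 kg·m²; I₂ = 3.17 + 2(1.32)(0.179)² = 3.255 kg·m².
ω₂ = I₁ω₁ / I₂ = (4.715)(8.17 rad/s) / (3.255) = 11.84 rad/s.

ω₂ ≈ 11.8 rad/s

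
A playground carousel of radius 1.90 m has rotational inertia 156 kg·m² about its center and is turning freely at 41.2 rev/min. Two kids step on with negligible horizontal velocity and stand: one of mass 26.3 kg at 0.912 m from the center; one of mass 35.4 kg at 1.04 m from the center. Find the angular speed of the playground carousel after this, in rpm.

The added mass arrives with no angular momentum about the center, and any external torque about the center is negligible, so the system's angular momentum is conserved.
Added inertia Σmr² = (26.3)(0.912)² + (35.4)(1.04)² = 60.16 kg·m²; I_f = 156.0 + 60.16 = 216.2 kg·m².
ω_f = I_p ω_i / I_f = (156.0)(41.2) / 216.2 = 29.73 rpm.

ω_f ≈ 29.7 rpm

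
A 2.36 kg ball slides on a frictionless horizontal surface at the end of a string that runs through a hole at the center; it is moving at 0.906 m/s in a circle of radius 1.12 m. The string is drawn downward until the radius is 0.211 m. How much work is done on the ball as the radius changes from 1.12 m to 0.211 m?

Central (radial) force ⇒ zero torque about the center ⇒ m v r is constant.
v₂ = v₁ r₁ / r₂ = (0.906)(1.12) / (0.211) = 4.809 m/s.
W = ΔKE = ½m(v₂² − v₁²) = 26.32 J.

W ≈ 26.3 J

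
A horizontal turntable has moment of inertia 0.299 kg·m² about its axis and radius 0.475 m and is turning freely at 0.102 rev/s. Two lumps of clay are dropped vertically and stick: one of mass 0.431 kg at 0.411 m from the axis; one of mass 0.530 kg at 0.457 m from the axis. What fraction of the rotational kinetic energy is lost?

No external torque acts about the axis; L_before = L_after.
Added inertia Σmr² = (0.431)(0.411)² + (0.530)(0.457)² = 0.1835 kg·m²; I_f = 0.2990 + 0.1835 = 0.4825 kg·m².
ω_f = I_p ω_i / I_f = (0.2990)(0.102) / 0.4825 = 0.06321 rev/s.
KE_i = ½(0.2990)(0.6409 rad/s)² = 0.06140 J; KE_f = ½(0.4825)(0.3972)² = 0.03805 J.
Fraction lost = 0.3803.

fraction ≈ 0.380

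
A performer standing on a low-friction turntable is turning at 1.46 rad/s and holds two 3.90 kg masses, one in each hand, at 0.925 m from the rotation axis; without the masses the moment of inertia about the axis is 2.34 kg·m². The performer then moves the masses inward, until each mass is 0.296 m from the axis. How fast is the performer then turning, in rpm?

ω₂ ≈ 41.6 rpm

No external torque acts about the spin axis, so angular momentum is conserved.
I₁ = 2.34 + 2(3.90)(0.925)² = 9.014 kg·m²; I₂ = 2.34 + 2(3.90)(0.296)² = 3.023 kg·m².
ω₂ = I₁ω₁ / I₂ = (9.014)(1.46 rad/s) / (3.023) = 4.353 rad/s = 41.57 rpm.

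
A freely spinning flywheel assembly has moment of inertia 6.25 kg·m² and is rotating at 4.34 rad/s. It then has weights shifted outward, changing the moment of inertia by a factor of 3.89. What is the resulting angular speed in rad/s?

With no external torque about the axis, L is conserved: I₁ω₁ = I₂ω₂.
I₂ = 3.89 × 6.25 = 24.31 kg·m².
ω₂ = I₁ω₁ / I₂ = (6.250)(4.34 rad/s) / (24.31) = 1.116 rad/s.

ω₂ ≈ 1.12 rad/s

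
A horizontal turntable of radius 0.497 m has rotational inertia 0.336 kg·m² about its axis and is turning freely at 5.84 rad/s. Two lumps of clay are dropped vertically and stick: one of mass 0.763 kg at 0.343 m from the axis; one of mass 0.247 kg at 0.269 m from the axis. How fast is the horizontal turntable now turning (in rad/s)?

ω_f ≈ 4.42 rad/s

No external torque acts about the axis; L_before = L_after.
Added inertia Σmr² = (0.763)(0.343)² + (0.247)(0.269)² = 0.1076 kg·m²; I_f = 0.3360 + 0.1076 = 0.4436 kg·m².
ω_f = I_p ω_i / I_f = (0.3360)(5.84) / 0.4436 = 4.423 rad/s.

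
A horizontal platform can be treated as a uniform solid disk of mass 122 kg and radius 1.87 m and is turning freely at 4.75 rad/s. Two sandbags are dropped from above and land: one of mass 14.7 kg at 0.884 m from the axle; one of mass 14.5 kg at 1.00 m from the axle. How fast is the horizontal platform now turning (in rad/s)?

No external torque acts about the axle; L_before = L_after.
I_p = ½(122)(1.87)² = 213.3 kg·m².
Added inertia Σmr² = (14.7)(0.884)² + (14.5)(1.00)² = 25.99 kg·m²; I_f = 213.3 + 25.99 = 239.3 kg·m².
ω_f = I_p ω_i / I_f = (213.3)(4.75) / 239.3 = 4.234 rad/s.

ω_f ≈ 4.23 rad/s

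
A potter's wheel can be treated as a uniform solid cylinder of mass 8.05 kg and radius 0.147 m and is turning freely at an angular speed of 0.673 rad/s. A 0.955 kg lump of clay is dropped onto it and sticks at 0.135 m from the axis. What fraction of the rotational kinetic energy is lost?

The added mass arrives with no angular momentum about the axis, and any external torque about the axis is negligible, so the system's angular momentum is conserved.
I_p = ½(8.05)(0.147)² = 0.08698 kg·m².
Added inertia Σmr² = (0.955)(0.135)² = 0.01740 kg·m²; I_f = 0.08698 + 0.01740 = 0.1044 kg·m².
ω_f = I_p ω_i / I_f = (0.08698)(0.673) / 0.1044 = 0.5608 rad/s.
KE_i = ½(0.08698)(0.6730 rad/s)² = 0.01970 J; KE_f = ½(0.1044)(0.5608)² = 0.01641 J.
Fraction lost = 0.1667.

fraction ≈ 0.167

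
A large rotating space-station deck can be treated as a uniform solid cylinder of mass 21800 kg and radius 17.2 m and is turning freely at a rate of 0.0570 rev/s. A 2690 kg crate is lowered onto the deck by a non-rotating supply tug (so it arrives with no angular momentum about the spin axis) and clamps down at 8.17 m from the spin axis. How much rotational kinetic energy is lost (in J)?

energy lost ≈ 10900 J

The added mass arrives with no angular momentum about the spin axis, and any external torque about the spin axis is negligible, so the system's angular momentum is conserved.
I_p = ½(21800)(17.2)² = 3.225e+06 kg·m².
Added inertia Σmr² = (2690)(8.17)² = 1.796e+05 kg·m²; I_f = 3.225e+06 + 1.796e+05 = 3.404e+06 kg·m².
ω_f = I_p ω_i / I_f = (3.225e+06)(0.0570) / 3.404e+06 = 0.05399 rev/s.
KE_i = ½(3.225e+06)(0.3581 rad/s)² = 2.068e+05 J; KE_f = ½(3.404e+06)(0.3393)² = 1.959e+05 J.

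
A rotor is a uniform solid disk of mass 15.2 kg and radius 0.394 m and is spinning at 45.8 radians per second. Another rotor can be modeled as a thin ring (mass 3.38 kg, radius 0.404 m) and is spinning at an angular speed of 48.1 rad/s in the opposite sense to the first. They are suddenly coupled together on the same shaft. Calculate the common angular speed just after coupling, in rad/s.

The coupling torques are internal; angular momentum about the shared axis is conserved.
Moments of inertia: I_A = ½(15.2)(0.394)² = 1.180 kg·m²; I_B = (3.38)(0.404)² = 0.5517 kg·m².
Taking A's sense as positive: L = (1.180)(45.8) − (0.5517)(48.1) = 27.50 kg·m²·rad/s.
Combined I = 1.180 + 0.5517 = 1.731 kg·m².
ω_f = L / I = 27.50 / 1.731 = 15.88 rad/s.

|ω_f| ≈ 15.9 rad/s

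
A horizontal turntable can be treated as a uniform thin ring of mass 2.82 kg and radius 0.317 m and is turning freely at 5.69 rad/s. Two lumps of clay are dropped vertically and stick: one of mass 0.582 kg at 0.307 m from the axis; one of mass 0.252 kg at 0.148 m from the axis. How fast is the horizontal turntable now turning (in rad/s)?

The added mass arrives with no angular momentum about the axis, and any external torque about the axis is negligible, so the system's angular momentum is conserved.
I_p = (2.82)(0.317)² = 0.2834 kg·m².
Added inertia Σmr² = (0.582)(0.307)² + (0.252)(0.148)² = 0.06037 kg·m²; I_f = 0.2834 + 0.06037 = 0.3438 kg·m².
ω_f = I_p ω_i / I_f = (0.2834)(5.69) / 0.3438 = 4.691 rad/s.

ω_f ≈ 4.69 rad/s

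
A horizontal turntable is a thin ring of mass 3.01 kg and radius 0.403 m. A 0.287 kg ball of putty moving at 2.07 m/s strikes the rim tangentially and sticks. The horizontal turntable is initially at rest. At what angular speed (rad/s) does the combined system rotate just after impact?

About the axle the impulsive forces during the collision are internal, so angular momentum about that axis is conserved.
I_p = (3.01)(0.403)² = 0.4889 kg·m². Taking the sense of the ball of putty's angular momentum as positive, L_{ball} = m v R = (0.287)(2.07)(0.403) = 0.2394 kg·m²/s.
L_i = 0 + 0.2394 = 0.2394 kg·m²/s.
After sticking, I_f = I_p + m R² = 0.4889 + (0.287)(0.403)² = 0.5355 kg·m².
ω_f = L_i / I_f = 0.2394 / 0.5355 = 0.4471 rad/s.

|ω_f| ≈ 0.447 rad/s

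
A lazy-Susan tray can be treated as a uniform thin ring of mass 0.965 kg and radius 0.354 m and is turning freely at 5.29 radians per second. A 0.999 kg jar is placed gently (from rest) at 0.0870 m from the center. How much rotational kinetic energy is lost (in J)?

No external torque acts about the center; L_before = L_after.
I_p = (0.965)(0.354)² = 0.1209 kg·m².
Added inertia Σmr² = (0.999)(0.0870)² = 0.007561 kg·m²; I_f = 0.1209 + 0.007561 = 0.1285 kg·m².
ω_f = I_p ω_i / I_f = (0.1209)(5.29) / 0.1285 = 4.979 rad/s.
KE_i = ½(0.1209)(5.290 rad/s)² = 1.692 J; KE_f = ½(0.1285)(4.979)² = 1.592 J.

energy lost ≈ 0.0996 J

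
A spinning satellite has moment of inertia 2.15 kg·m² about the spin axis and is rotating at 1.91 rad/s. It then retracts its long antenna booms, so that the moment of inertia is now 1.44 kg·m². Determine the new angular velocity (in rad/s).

ω₂ ≈ 2.85 rad/s

With no external torque about the axis, L is conserved: I₁ω₁ = I₂ω₂.
ω₂ = I₁ω₁ / I₂ = (2.150)(1.91 rad/s) / (1.440) = 2.852 rad/s.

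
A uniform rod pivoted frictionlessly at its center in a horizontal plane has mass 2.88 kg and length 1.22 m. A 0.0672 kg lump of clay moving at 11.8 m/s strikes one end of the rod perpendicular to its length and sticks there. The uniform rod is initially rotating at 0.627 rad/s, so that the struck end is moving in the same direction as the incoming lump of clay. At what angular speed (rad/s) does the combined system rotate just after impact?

|ω_f| ≈ 1.85 rad/s

About the pivot the impulsive forces during the collision are internal, so angular momentum about that axis is conserved.
I_p = (1/12)(2.88)(1.22)² = 0.3572 kg·m². Taking the sense of the lump of clay's angular momentum as positive, L_{lump} = m v R = (0.0672)(11.8)(1.22/2) = 0.4837 kg·m²/s.
L_i = +I_p ω_p + m v R = +(0.3572)(0.627) + 0.4837 = 0.7077 kg·m²/s.
After sticking, I_f = I_p + m R² = 0.3572 + (0.0672)(1.22/2)² = 0.3822 kg·m².
ω_f = L_i / I_f = 0.7077 / 0.3822 = 1.851 rad/s.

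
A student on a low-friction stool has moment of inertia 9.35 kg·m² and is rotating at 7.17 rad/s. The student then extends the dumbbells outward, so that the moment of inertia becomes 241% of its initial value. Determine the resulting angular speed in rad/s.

With no external torque about the axis, L is conserved: I₁ω₁ = I₂ω₂.
I₂ = 2.41 × 9.35 = 22.53 kg·m².
ω₂ = I₁ω₁ / I₂ = (9.350)(7.17 rad/s) / (22.53) = 2.975 rad/s.

ω₂ ≈ 2.98 rad/s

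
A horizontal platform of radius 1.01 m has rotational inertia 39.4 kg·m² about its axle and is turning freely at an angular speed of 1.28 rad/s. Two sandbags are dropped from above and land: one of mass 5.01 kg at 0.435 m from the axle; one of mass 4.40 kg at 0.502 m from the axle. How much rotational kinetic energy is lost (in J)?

energy lost ≈ 1.60 J

No external torque acts about the axle; L_before = L_after.
Added inertia Σmr² = (5.01)(0.435)² + (4.40)(0.502)² = 2.057 kg·m²; I_f = 39.40 + 2.057 = 41.46 kg·m².
ω_f = I_p ω_i / I_f = (39.40)(1.28) / 41.46 = 1.216 rad/s.
KE_i = ½(39.40)(1.280 rad/s)² = 32.28 J; KE_f = ½(41.46)(1.216)² = 30.68 J.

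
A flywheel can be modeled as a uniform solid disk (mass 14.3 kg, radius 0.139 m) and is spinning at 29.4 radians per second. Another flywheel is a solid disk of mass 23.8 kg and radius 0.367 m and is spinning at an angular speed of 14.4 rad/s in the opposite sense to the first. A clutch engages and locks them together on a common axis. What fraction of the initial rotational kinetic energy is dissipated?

fraction ≈ 0.540

The coupling torques are internal; angular momentum about the shared axis is conserved.
Moments of inertia: I_A = ½(14.3)(0.139)² = 0.1381 kg·m²; I_B = ½(23.8)(0.367)² = 1.603 kg·m².
Taking A's sense as positive: L = (0.1381)(29.4) − (1.603)(14.4) = -19.02 kg·m²·rad/s.
Combined I = 0.1381 + 1.603 = 1.741 kg·m².
ω_f = L / I = -19.02 / 1.741 = -10.92 rad/s.
KE_i = ½ΣIω² = 225.9 J; KE_f = ½(1.741)(10.92)² = 103.9 J.
Fraction dissipated = (KE_i − KE_f)/KE_i = 0.5401.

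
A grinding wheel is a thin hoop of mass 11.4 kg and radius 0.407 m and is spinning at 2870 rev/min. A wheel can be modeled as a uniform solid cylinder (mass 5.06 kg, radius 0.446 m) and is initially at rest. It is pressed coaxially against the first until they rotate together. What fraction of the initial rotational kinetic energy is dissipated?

No external torque acts about the common axis, so total angular momentum is conserved.
Moments of inertia: I_A = (11.4)(0.407)² = 1.888 kg·m²; I_B = ½(5.06)(0.446)² = 0.5033 kg·m².
Taking A's sense as positive: L = (1.888)(2870) = 5420 kg·m²·rpm.
Combined I = 1.888 + 0.5033 = 2.392 kg·m².
ω_f = L / I = 5420 / 2.392 = 2266 rpm.
KE_i = ½ΣIω² = 85290 J; KE_f = ½(2.392)(237.3)² = 67340 J.
Fraction dissipated = (KE_i − KE_f)/KE_i = 0.2104.

fraction ≈ 0.210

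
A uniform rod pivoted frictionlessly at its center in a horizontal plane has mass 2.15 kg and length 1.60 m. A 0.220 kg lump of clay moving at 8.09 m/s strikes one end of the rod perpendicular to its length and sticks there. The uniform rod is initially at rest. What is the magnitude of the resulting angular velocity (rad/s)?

|ω_f| ≈ 2.38 rad/s

The axle reaction passes through the pivot and exerts no torque about it; angular momentum about the pivot is conserved through the impact.
I_p = (1/12)(2.15)(1.60)² = 0.4587 kg·m². Taking the sense of the lump of clay's angular momentum as positive, L_{lump} = m v R = (0.220)(8.09)(1.60/2) = 1.424 kg·m²/s.
L_i = 0 + 1.424 = 1.424 kg·m²/s.
After sticking, I_f = I_p + m R² = 0.4587 + (0.220)(1.60/2)² = 0.5995 kg·m².
ω_f = L_i / I_f = 1.424 / 0.5995 = 2.375 rad/s.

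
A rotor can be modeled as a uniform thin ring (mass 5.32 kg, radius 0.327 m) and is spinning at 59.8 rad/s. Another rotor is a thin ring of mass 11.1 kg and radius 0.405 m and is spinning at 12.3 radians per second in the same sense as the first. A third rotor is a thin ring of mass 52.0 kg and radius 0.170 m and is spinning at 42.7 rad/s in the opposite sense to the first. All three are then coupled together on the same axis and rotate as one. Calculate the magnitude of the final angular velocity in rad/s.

|ω_f| ≈ 1.99 rad/s

The coupling torques are internal; angular momentum about the shared axis is conserved.
Moments of inertia: I_A = (5.32)(0.327)² = 0.5689 kg·m²; I_B = (11.1)(0.405)² = 1.821 kg·m²; I_C = (52.0)(0.170)² = 1.503 kg·m².
Taking A's sense as positive: L = (0.5689)(59.8) + (1.821)(12.3) − (1.503)(42.7) = -7.757 kg·m²·rad/s.
Combined I = 0.5689 + 1.821 + 1.503 = 3.892 kg·m².
ω_f = L / I = -7.757 / 3.892 = -1.993 rad/s.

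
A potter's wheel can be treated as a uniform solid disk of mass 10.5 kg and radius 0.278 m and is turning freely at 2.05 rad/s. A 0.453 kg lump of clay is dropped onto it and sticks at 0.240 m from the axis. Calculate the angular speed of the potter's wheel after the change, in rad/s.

ω_f ≈ 1.93 rad/s

No external torque acts about the axis; L_before = L_after.
I_p = ½(10.5)(0.278)² = 0.4057 kg·m².
Added inertia Σmr² = (0.453)(0.240)² = 0.02609 kg·m²; I_f = 0.4057 + 0.02609 = 0.4318 kg·m².
ω_f = I_p ω_i / I_f = (0.4057)(2.05) / 0.4318 = 1.926 rad/s.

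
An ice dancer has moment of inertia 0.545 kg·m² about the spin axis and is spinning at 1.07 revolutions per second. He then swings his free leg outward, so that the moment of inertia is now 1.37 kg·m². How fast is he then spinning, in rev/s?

ω₂ ≈ 0.426 rev/s

Angular momentum about the spin axis is conserved since the torque about it is zero.
ω₂ = I₁ω₁ / I₂ = (0.5450)(1.07 rev/s) / (1.370) = 0.4257 rev/s.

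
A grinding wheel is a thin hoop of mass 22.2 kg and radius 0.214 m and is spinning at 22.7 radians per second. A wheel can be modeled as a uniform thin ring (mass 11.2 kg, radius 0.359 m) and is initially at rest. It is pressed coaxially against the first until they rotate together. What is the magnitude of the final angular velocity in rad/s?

|ω_f| ≈ 9.38 rad/s

No external torque acts about the common axis, so total angular momentum is conserved.
Moments of inertia: I_A = (22.2)(0.214)² = 1.017 kg·m²; I_B = (11.2)(0.359)² = 1.443 kg·m².
Taking A's sense as positive: L = (1.017)(22.7) = 23.08 kg·m²·rad/s.
Combined I = 1.017 + 1.443 = 2.460 kg·m².
ω_f = L / I = 23.08 / 2.460 = 9.381 rad/s.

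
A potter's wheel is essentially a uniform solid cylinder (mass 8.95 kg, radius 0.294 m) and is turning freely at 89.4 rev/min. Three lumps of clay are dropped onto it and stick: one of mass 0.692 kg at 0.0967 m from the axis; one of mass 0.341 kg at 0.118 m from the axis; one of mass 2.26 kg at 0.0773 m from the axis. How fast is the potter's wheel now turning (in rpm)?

The added mass arrives with no angular momentum about the axis, and any external torque about the axis is negligible, so the system's angular momentum is conserved.
I_p = ½(8.95)(0.294)² = 0.3868 kg·m².
Added inertia Σmr² = (0.692)(0.0967)² + (0.341)(0.118)² + (2.26)(0.0773)² = 0.02472 kg·m²; I_f = 0.3868 + 0.02472 = 0.4115 kg·m².
ω_f = I_p ω_i / I_f = (0.3868)(89.4) / 0.4115 = 84.03 rpm.

ω_f ≈ 84.0 rpm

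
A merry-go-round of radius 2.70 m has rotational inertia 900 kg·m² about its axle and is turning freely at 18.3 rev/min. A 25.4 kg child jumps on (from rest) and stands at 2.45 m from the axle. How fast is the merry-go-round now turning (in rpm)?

The added mass arrives with no angular momentum about the axle, and any external torque about the axle is negligible, so the system's angular momentum is conserved.
Added inertia Σmr² = (25.4)(2.45)² = 152.5 kg·m²; I_f = 900.0 + 152.5 = 1052 kg·m².
ω_f = I_p ω_i / I_f = (900.0)(18.3) / 1052 = 15.65 rpm.

ω_f ≈ 15.6 rpm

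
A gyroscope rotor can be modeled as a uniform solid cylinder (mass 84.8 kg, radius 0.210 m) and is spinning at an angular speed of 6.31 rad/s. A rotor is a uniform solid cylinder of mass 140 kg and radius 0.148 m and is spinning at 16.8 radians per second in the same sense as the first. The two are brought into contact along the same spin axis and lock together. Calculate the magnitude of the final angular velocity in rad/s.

|ω_f| ≈ 11.0 rad/s

The coupling torques are internal; angular momentum about the shared axis is conserved.
Moments of inertia: I_A = ½(84.8)(0.210)² = 1.870 kg·m²; I_B = ½(140)(0.148)² = 1.533 kg·m².
Taking A's sense as positive: L = (1.870)(6.31) + (1.533)(16.8) = 37.56 kg·m²·rad/s.
Combined I = 1.870 + 1.533 = 3.403 kg·m².
ω_f = L / I = 37.56 / 3.403 = 11.04 rad/s.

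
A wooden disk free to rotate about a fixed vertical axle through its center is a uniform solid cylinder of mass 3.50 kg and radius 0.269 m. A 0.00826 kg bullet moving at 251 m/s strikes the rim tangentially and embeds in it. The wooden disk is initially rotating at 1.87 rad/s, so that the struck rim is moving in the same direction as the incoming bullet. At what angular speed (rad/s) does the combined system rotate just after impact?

About the axle the impulsive forces during the collision are internal, so angular momentum about that axis is conserved.
I_p = ½(3.50)(0.269)² = 0.1266 kg·m². Taking the sense of the bullet's angular momentum as positive, L_{bullet} = m v R = (0.00826)(251)(0.269) = 0.5577 kg·m²/s.
L_i = +I_p ω_p + m v R = +(0.1266)(1.87) + 0.5577 = 0.7945 kg·m²/s.
After sticking, I_f = I_p + m R² = 0.1266 + (0.00826)(0.269)² = 0.1272 kg·m².
ω_f = L_i / I_f = 0.7945 / 0.1272 = 6.245 rad/s.

|ω_f| ≈ 6.24 rad/s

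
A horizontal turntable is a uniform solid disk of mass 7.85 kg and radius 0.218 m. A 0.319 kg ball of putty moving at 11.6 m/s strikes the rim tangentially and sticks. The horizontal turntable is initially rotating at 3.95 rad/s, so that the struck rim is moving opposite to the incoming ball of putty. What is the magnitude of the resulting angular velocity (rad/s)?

|ω_f| ≈ 0.347 rad/s

The axle reaction passes through the axle and exerts no torque about it; angular momentum about the axle is conserved through the impact.
I_p = ½(7.85)(0.218)² = 0.1865 kg·m². Taking the sense of the ball of putty's angular momentum as positive, L_{ball} = m v R = (0.319)(11.6)(0.218) = 0.8067 kg·m²/s.
L_i = −I_p ω_p + m v R = −(0.1865)(3.95) + 0.8067 = 0.06989 kg·m²/s.
After sticking, I_f = I_p + m R² = 0.1865 + (0.319)(0.218)² = 0.2017 kg·m².
ω_f = L_i / I_f = 0.06989 / 0.2017 = 0.3465 rad/s.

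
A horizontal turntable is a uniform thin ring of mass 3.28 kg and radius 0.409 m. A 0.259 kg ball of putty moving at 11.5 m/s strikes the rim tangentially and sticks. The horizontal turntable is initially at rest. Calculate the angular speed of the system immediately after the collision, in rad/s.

|ω_f| ≈ 2.06 rad/s

The axle reaction passes through the axle and exerts no torque about it; angular momentum about the axle is conserved through the impact.
I_p = (3.28)(0.409)² = 0.5487 kg·m². Taking the sense of the ball of putty's angular momentum as positive, L_{ball} = m v R = (0.259)(11.5)(0.409) = 1.218 kg·m²/s.
L_i = 0 + 1.218 = 1.218 kg·m²/s.
After sticking, I_f = I_p + m R² = 0.5487 + (0.259)(0.409)² = 0.5920 kg·m².
ω_f = L_i / I_f = 1.218 / 0.5920 = 2.058 rad/s.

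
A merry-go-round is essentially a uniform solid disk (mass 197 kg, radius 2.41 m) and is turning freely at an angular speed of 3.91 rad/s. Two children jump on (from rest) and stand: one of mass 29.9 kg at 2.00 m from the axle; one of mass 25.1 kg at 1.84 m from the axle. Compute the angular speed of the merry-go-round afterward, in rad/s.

ω_f ≈ 2.88 rad/s

No external torque acts about the axle; L_before = L_after.
I_p = ½(197)(2.41)² = 572.1 kg·m².
Added inertia Σmr² = (29.9)(2.00)² + (25.1)(1.84)² = 204.6 kg·m²; I_f = 572.1 + 204.6 = 776.7 kg·m².
ω_f = I_p ω_i / I_f = (572.1)(3.91) / 776.7 = 2.880 rad/s.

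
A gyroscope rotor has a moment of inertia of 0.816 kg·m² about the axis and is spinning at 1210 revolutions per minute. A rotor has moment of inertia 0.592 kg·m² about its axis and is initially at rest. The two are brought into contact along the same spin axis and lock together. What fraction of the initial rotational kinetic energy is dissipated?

fraction ≈ 0.420

No external torque acts about the common axis, so total angular momentum is conserved.
Taking A's sense as positive: L = (0.8160)(1210) = 987.4 kg·m²·rpm.
Combined I = 0.8160 + 0.5920 = 1.408 kg·m².
ω_f = L / I = 987.4 / 1.408 = 701.2 rpm.
KE_i = ½ΣIω² = 6551 J; KE_f = ½(1.408)(73.43)² = 3796 J.
Fraction dissipated = (KE_i − KE_f)/KE_i = 0.4205.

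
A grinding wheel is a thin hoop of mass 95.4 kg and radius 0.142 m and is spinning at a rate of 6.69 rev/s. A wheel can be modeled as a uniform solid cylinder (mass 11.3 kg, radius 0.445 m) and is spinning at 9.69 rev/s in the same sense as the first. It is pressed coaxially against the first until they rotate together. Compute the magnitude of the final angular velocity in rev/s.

|ω_f| ≈ 7.79 rev/s

No external torque acts about the common axis, so total angular momentum is conserved.
Moments of inertia: I_A = (95.4)(0.142)² = 1.924 kg·m²; I_B = ½(11.3)(0.445)² = 1.119 kg·m².
Taking A's sense as positive: L = (1.924)(6.69) + (1.119)(9.69) = 23.71 kg·m²·rev/s.
Combined I = 1.924 + 1.119 = 3.042 kg·m².
ω_f = L / I = 23.71 / 3.042 = 7.793 rev/s.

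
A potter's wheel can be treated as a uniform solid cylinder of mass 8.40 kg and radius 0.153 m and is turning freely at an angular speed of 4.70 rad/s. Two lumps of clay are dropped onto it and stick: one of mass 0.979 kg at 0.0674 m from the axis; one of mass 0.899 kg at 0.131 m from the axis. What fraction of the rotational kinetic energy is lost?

fraction ≈ 0.168

No external torque acts about the axis; L_before = L_after.
I_p = ½(8.40)(0.153)² = 0.09832 kg·m².
Added inertia Σmr² = (0.979)(0.0674)² + (0.899)(0.131)² = 0.01988 kg·m²; I_f = 0.09832 + 0.01988 = 0.1182 kg·m².
ω_f = I_p ω_i / I_f = (0.09832)(4.70) / 0.1182 = 3.910 rad/s.
KE_i = ½(0.09832)(4.700 rad/s)² = 1.086 J; KE_f = ½(0.1182)(3.910)² = 0.9033 J.
Fraction lost = 0.1682.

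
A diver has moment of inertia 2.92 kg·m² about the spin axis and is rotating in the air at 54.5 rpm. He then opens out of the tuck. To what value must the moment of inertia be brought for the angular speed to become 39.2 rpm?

Angular momentum about the spin axis is conserved since the torque about it is zero.
I₂ = I₁ω₁ / ω₂ = (2.92)(54.5) / (39.2) = 4.060 kg·m².

I₂ ≈ 4.06 kg·m²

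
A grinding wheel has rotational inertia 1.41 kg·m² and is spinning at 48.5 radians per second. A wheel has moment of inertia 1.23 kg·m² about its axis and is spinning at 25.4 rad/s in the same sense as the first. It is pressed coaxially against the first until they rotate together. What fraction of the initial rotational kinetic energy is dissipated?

fraction ≈ 0.0853

The coupling torques are internal; angular momentum about the shared axis is conserved.
Taking A's sense as positive: L = (1.410)(48.5) + (1.230)(25.4) = 99.63 kg·m²·rad/s.
Combined I = 1.410 + 1.230 = 2.640 kg·m².
ω_f = L / I = 99.63 / 2.640 = 37.74 rad/s.
KE_i = ½ΣIω² = 2055 J; KE_f = ½(2.640)(37.74)² = 1880 J.
Fraction dissipated = (KE_i − KE_f)/KE_i = 0.08529.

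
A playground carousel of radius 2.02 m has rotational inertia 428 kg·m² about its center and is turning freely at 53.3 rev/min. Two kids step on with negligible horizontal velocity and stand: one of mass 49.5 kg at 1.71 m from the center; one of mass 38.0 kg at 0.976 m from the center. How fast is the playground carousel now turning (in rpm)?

The added mass arrives with no angular momentum about the center, and any external torque about the center is negligible, so the system's angular momentum is conserved.
Added inertia Σmr² = (49.5)(1.71)² + (38.0)(0.976)² = 180.9 kg·m²; I_f = 428.0 + 180.9 = 608.9 kg·m².
ω_f = I_p ω_i / I_f = (428.0)(53.3) / 608.9 = 37.46 rpm.

ω_f ≈ 37.5 rpm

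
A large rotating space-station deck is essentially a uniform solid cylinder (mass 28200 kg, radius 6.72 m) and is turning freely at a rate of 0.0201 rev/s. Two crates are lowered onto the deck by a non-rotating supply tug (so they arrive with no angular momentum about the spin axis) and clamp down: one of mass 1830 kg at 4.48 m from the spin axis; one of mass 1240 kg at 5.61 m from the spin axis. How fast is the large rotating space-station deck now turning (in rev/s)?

The added mass arrives with no angular momentum about the spin axis, and any external torque about the spin axis is negligible, so the system's angular momentum is conserved.
I_p = ½(28200)(6.72)² = 6.367e+05 kg·m².
Added inertia Σmr² = (1830)(4.48)² + (1240)(5.61)² = 75750 kg·m²; I_f = 6.367e+05 + 75750 = 7.125e+05 kg·m².
ω_f = I_p ω_i / I_f = (6.367e+05)(0.0201) / 7.125e+05 = 0.01796 rev/s.

ω_f ≈ 0.0180 rev/s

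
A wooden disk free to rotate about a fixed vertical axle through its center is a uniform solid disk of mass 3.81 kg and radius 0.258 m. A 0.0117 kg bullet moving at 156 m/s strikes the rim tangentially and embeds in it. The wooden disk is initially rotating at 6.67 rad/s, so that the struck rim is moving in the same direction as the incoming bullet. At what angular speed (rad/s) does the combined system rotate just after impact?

|ω_f| ≈ 10.3 rad/s

The axle reaction passes through the axle and exerts no torque about it; angular momentum about the axle is conserved through the impact.
I_p = ½(3.81)(0.258)² = 0.1268 kg·m². Taking the sense of the bullet's angular momentum as positive, L_{bullet} = m v R = (0.0117)(156)(0.258) = 0.4709 kg·m²/s.
L_i = +I_p ω_p + m v R = +(0.1268)(6.67) + 0.4709 = 1.317 kg·m²/s.
After sticking, I_f = I_p + m R² = 0.1268 + (0.0117)(0.258)² = 0.1276 kg·m².
ω_f = L_i / I_f = 1.317 / 0.1276 = 10.32 rad/s.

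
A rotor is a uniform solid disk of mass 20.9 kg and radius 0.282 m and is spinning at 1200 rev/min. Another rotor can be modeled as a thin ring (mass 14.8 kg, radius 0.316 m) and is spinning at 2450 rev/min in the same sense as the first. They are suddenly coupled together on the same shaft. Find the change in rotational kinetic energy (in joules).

ΔKE ≈ -4560 J

The coupling torques are internal; angular momentum about the shared axis is conserved.
Moments of inertia: I_A = ½(20.9)(0.282)² = 0.8310 kg·m²; I_B = (14.8)(0.316)² = 1.478 kg·m².
Taking A's sense as positive: L = (0.8310)(1200) + (1.478)(2450) = 4618 kg·m²·rpm.
Combined I = 0.8310 + 1.478 = 2.309 kg·m².
ω_f = L / I = 4618 / 2.309 = 2000 rpm.
KE_i = ½ΣIω² = 55200 J; KE_f = ½(2.309)(209.4)² = 50640 J.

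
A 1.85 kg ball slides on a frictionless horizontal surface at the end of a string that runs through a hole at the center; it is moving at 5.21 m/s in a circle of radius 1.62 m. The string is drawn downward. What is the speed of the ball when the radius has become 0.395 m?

v₂ ≈ 21.4 m/s

Central (radial) force ⇒ zero torque about the center ⇒ m v r is constant.
v₂ = v₁ r₁ / r₂ = (5.21)(1.62) / (0.395) = 21.37 m/s.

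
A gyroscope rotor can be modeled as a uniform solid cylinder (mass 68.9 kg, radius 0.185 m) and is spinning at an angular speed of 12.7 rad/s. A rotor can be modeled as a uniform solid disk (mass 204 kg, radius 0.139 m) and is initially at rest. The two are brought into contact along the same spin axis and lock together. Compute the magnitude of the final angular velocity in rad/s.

No external torque acts about the common axis, so total angular momentum is conserved.
Moments of inertia: I_A = ½(68.9)(0.185)² = 1.179 kg·m²; I_B = ½(204)(0.139)² = 1.971 kg·m².
Taking A's sense as positive: L = (1.179)(12.7) = 14.97 kg·m²·rad/s.
Combined I = 1.179 + 1.971 = 3.150 kg·m².
ω_f = L / I = 14.97 / 3.150 = 4.754 rad/s.

|ω_f| ≈ 4.75 rad/s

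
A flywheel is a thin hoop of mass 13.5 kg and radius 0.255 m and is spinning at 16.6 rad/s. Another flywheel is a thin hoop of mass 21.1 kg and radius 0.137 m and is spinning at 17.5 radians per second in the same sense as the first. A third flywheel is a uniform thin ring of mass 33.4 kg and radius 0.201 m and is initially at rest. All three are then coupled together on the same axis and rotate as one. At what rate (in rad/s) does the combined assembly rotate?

|ω_f| ≈ 8.20 rad/s

The coupling torques are internal; angular momentum about the shared axis is conserved.
Moments of inertia: I_A = (13.5)(0.255)² = 0.8778 kg·m²; I_B = (21.1)(0.137)² = 0.3960 kg·m²; I_C = (33.4)(0.201)² = 1.349 kg·m².
Taking A's sense as positive: L = (0.8778)(16.6) + (0.3960)(17.5) = 21.50 kg·m²·rad/s.
Combined I = 0.8778 + 0.3960 + 1.349 = 2.623 kg·m².
ω_f = L / I = 21.50 / 2.623 = 8.197 rad/s.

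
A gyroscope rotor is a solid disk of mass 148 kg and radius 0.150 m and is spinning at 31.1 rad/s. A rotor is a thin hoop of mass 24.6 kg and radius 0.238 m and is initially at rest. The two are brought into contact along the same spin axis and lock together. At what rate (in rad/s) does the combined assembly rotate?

|ω_f| ≈ 16.9 rad/s

The coupling torques are internal; angular momentum about the shared axis is conserved.
Moments of inertia: I_A = ½(148)(0.150)² = 1.665 kg·m²; I_B = (24.6)(0.238)² = 1.393 kg·m².
Taking A's sense as positive: L = (1.665)(31.1) = 51.78 kg·m²·rad/s.
Combined I = 1.665 + 1.393 = 3.058 kg·m².
ω_f = L / I = 51.78 / 3.058 = 16.93 rad/s.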